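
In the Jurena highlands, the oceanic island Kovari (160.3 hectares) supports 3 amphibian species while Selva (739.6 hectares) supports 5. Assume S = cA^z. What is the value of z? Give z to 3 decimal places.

0.334

Taking logs: ln S = ln c + z ln A, so z = (ln S₂ − ln S₁)/(ln A₂ − ln A₁).
z = ln(5/3) / ln(739.6/160.3) = ln(1.667) / ln(4.614) = 0.5108 / 1.5291 = 0.3341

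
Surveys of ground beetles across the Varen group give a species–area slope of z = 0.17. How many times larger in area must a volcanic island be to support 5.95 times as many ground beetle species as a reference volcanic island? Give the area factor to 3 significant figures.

36000

(A₂/A₁)^0.17 = 5.95, so A₂/A₁ = 5.95^(1/0.17) = 5.95^5.882
ln(A₂/A₁) = ln 5.95 / 0.17 = 1.7834 / 0.17 = 10.4905
A₂/A₁ = e^10.4905 ≈ 35973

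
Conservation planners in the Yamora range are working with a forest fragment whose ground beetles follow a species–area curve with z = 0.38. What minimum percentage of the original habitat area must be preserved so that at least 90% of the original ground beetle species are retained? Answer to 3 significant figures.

75.8%

Need (A_new/A_old)^0.38 = 0.9, so A_new/A_old = 0.9^(1/0.38) = 0.9^2.632
ln(A_new/A_old) = ln 0.9 / 0.38 = -0.1054 / 0.38 = -0.2773
A_new/A_old = e^-0.2773 ≈ 0.7579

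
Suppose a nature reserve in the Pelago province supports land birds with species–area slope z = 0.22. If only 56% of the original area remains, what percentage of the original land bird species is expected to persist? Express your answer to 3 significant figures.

S_new/S_old = (A_new/A_old)^z = 0.56^0.22
= exp(0.22 × ln 0.56) = exp(0.22 × -0.5798) = exp(-0.1276) ≈ 0.8802

88.0%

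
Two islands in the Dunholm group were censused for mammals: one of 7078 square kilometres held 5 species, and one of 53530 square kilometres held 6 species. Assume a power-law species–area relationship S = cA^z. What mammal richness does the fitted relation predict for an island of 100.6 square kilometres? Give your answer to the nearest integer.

3

z = ln(6/5) / ln(53530/7078) = 0.1823 / 2.0233 = 0.0901
c = 5 / 7078^0.0901 = 5 / 2.223 = 2.249
S₃ = 2.249 × 100.6^0.0901 = 2.249 × 1.515 ≈ 3.408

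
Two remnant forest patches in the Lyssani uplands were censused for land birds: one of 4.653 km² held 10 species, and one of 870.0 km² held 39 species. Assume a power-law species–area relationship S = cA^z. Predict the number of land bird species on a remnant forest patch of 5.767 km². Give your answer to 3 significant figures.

10.6

z = ln(39/10) / ln(870/4.653) = 1.3610 / 5.2310 = 0.2602
c = 10 / 4.653^0.2602 = 10 / 1.492 = 6.703
S₃ = 6.703 × 5.767^0.2602 = 6.703 × 1.578 ≈ 10.57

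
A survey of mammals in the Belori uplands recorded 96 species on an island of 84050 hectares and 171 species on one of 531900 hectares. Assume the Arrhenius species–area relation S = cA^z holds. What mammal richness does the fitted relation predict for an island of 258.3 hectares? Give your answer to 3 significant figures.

15.7

z = ln(171/96) / ln(531900/84050) = 0.5773 / 1.8450 = 0.3129
c = 96 / 84050^0.3129 = 96 / 34.74 = 2.763
S₃ = 2.763 × 258.3^0.3129 = 2.763 × 5.685 ≈ 15.71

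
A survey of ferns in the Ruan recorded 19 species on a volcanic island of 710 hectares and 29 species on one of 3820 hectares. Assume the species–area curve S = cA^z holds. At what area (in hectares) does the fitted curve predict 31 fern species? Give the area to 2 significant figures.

z = ln(29/19) / ln(3820/710) = 0.4229 / 1.6827 = 0.2513
c = 19 / 710^0.2513 = 19 / 5.206 = 3.65
A = (31/3.65)^(1/0.2513) ⇒ ln A = ln(8.494)/0.2513 = 8.5134
A = e^8.5134 ≈ 4981 hectares

5000 hectares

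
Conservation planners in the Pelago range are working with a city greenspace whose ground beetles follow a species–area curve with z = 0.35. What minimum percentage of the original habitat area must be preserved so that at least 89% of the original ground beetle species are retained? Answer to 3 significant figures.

Need (A_new/A_old)^0.35 = 0.89, so A_new/A_old = 0.89^(1/0.35) = 0.89^2.857
ln(A_new/A_old) = ln 0.89 / 0.35 = -0.1165 / 0.35 = -0.3330
A_new/A_old = e^-0.3330 ≈ 0.7168

71.7%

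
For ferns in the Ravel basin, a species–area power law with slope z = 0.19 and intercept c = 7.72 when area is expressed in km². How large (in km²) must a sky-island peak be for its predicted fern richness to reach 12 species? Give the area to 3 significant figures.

10.2 km²

12 = 7.72 × A^0.19  ⇒  A^0.19 = 12/7.72 = 1.554
ln A = ln(1.554) / 0.19 = 0.4411 / 0.19 = 2.3215
A = e^2.3215 ≈ 10.19 km²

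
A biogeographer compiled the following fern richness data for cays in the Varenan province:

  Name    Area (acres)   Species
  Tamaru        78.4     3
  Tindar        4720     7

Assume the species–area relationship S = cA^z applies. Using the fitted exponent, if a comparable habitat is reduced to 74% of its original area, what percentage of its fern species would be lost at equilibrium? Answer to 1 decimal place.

z = ln(7/3) / ln(4720/78.4) = 0.8473 / 4.0977 = 0.2068
S_new/S_old = (A_new/A_old)^z = 0.74^0.2068 = exp(0.2068 × -0.3011) = 0.9396
Fraction lost = 1 − 0.9396 = 0.06036

6.0%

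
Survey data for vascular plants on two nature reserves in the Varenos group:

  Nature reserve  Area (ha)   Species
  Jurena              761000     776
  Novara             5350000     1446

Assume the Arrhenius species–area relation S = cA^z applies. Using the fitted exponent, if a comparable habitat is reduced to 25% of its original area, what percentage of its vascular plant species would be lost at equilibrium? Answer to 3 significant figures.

z = ln(1446/776) / ln(5350000/761000) = 0.6224 / 1.9502 = 0.3191
S_new/S_old = (A_new/A_old)^z = 0.25^0.3191 = exp(0.3191 × -1.3863) = 0.6425
Fraction lost = 1 − 0.6425 = 0.3575

35.8%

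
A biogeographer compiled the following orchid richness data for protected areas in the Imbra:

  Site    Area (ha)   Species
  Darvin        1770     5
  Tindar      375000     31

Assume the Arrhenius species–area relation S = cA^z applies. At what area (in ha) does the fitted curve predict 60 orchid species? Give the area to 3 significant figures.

2610000 ha

z = ln(31/5) / ln(375000/1770) = 1.8245 / 5.3559 = 0.3407
c = 5 / 1770^0.3407 = 5 / 12.78 = 0.3913
A = (60/0.3913)^(1/0.3407) ⇒ ln A = ln(153.3)/0.3407 = 14.7732
A = e^14.7732 ≈ 2605549 ha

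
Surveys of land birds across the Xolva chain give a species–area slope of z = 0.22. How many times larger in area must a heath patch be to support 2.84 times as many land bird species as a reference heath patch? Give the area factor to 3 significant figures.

115

(A₂/A₁)^0.22 = 2.84, so A₂/A₁ = 2.84^(1/0.22) = 2.84^4.545
ln(A₂/A₁) = ln 2.84 / 0.22 = 1.0438 / 0.22 = 4.7446
A₂/A₁ = e^4.7446 ≈ 115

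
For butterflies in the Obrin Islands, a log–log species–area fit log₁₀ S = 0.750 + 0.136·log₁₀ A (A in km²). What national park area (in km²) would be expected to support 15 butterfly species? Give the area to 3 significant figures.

1360 km²

15 = 5.623 × A^0.136  ⇒  A^0.136 = 15/5.623 = 2.667
ln A = ln(2.667) / 0.136 = 0.9811 / 0.136 = 7.2141
A = e^7.2141 ≈ 1358 km²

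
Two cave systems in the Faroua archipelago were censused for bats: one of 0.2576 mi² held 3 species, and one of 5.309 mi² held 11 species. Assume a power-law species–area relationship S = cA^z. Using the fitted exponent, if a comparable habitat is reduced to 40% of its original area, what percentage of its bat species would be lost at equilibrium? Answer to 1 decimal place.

32.5%

z = ln(11/3) / ln(5.309/0.2576) = 1.2993 / 3.0258 = 0.4294
S_new/S_old = (A_new/A_old)^z = 0.4^0.4294 = exp(0.4294 × -0.9163) = 0.6747
Fraction lost = 1 − 0.6747 = 0.3253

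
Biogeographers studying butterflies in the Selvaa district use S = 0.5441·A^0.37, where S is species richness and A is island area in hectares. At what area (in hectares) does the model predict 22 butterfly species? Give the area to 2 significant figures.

22 = 0.5441 × A^0.37  ⇒  A^0.37 = 22/0.5441 = 40.43
ln A = ln(40.43) / 0.37 = 3.6997 / 0.37 = 9.9991
A = e^9.9991 ≈ 22007 hectares

22000 hectares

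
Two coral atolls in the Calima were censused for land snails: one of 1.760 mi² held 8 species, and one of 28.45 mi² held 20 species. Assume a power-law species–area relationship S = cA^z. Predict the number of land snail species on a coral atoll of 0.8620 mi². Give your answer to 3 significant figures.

z = ln(20/8) / ln(28.45/1.76) = 0.9163 / 2.7828 = 0.3293
c = 8 / 1.76^0.3293 = 8 / 1.205 = 6.641
S₃ = 6.641 × 0.862^0.3293 = 6.641 × 0.9523 ≈ 6.324

6.32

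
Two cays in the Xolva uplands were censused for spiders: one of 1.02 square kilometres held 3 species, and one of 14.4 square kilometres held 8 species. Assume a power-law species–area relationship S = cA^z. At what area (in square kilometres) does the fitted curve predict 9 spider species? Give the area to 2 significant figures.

z = ln(8/3) / ln(14.4/1.02) = 0.9808 / 2.6474 = 0.3705
c = 3 / 1.02^0.3705 = 3 / 1.007 = 2.978
A = (9/2.978)^(1/0.3705) ⇒ ln A = ln(3.022)/0.3705 = 2.9851
A = e^2.9851 ≈ 19.79 square kilometres

20 square kilometres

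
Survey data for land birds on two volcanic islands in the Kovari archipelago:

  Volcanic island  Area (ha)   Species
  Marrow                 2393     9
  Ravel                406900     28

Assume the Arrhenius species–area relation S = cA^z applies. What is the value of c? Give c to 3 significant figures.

z = ln(S₂/S₁) / ln(A₂/A₁) = ln(28/9) / ln(406900/2393) = 1.1350 / 5.1360 = 0.2210
c = S₁ / A₁^z = 9 / 2393^0.2210 = 9 / 5.581 = 1.613

1.61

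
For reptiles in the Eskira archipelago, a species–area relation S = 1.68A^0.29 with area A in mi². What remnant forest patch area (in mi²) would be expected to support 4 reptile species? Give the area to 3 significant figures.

19.9 mi²

4 = 1.68 × A^0.29  ⇒  A^0.29 = 4/1.68 = 2.381
ln A = ln(2.381) / 0.29 = 0.8675 / 0.29 = 2.9914
A = e^2.9914 ≈ 19.91 mi²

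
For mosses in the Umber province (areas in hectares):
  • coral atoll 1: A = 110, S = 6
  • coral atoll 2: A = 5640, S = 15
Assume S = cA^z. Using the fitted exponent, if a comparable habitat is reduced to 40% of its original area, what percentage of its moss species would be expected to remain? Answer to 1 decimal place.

80.8%

z = ln(15/6) / ln(5640/110) = 0.9163 / 3.9372 = 0.2327
S_new/S_old = (A_new/A_old)^z = 0.4^0.2327 = exp(0.2327 × -0.9163) = 0.808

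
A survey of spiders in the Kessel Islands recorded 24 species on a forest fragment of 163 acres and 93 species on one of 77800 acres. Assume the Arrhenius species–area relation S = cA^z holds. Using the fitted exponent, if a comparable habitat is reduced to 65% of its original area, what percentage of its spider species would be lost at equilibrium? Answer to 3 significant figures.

z = ln(93/24) / ln(77800/163) = 1.3545 / 6.1681 = 0.2196
S_new/S_old = (A_new/A_old)^z = 0.65^0.2196 = exp(0.2196 × -0.4308) = 0.9097
Fraction lost = 1 − 0.9097 = 0.09026

9.03%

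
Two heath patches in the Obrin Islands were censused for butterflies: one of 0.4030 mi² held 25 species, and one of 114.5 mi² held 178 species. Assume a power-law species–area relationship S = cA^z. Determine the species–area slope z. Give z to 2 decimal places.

Taking logs: ln S = ln c + z ln A, so z = (ln S₂ − ln S₁)/(ln A₂ − ln A₁).
z = ln(178/25) / ln(114.5/0.403) = ln(7.12) / ln(284.1) = 1.9629 / 5.6494 = 0.3475

0.35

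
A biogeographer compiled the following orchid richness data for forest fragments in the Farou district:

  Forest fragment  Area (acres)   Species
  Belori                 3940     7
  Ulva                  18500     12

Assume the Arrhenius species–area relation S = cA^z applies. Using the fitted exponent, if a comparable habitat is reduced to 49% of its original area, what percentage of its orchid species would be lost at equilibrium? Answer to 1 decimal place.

22.0%

z = ln(12/7) / ln(18500/3940) = 0.5390 / 1.5466 = 0.3485
S_new/S_old = (A_new/A_old)^z = 0.49^0.3485 = exp(0.3485 × -0.7133) = 0.7799
Fraction lost = 1 − 0.7799 = 0.2201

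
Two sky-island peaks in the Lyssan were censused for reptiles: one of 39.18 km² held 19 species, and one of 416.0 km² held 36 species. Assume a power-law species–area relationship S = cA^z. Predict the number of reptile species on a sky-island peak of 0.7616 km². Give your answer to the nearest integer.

7

z = ln(36/19) / ln(416/39.18) = 0.6391 / 2.3625 = 0.2705
c = 19 / 39.18^0.2705 = 19 / 2.697 = 7.044
S₃ = 7.044 × 0.7616^0.2705 = 7.044 × 0.929 ≈ 6.544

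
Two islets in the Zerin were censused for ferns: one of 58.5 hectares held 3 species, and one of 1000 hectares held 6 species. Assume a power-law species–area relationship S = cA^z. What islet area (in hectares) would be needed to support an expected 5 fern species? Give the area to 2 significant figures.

z = ln(6/3) / ln(1000/58.5) = 0.6931 / 2.8387 = 0.2442
c = 3 / 58.5^0.2442 = 3 / 2.701 = 1.111
A = (5/1.111)^(1/0.2442) ⇒ ln A = ln(4.501)/0.2442 = 6.1611
A = e^6.1611 ≈ 473.9 hectares

470 hectares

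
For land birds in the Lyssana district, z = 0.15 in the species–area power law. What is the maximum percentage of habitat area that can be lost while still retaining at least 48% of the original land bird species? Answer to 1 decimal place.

99.3%

Need (A_new/A_old)^0.15 = 0.48, so A_new/A_old = 0.48^(1/0.15) = 0.48^6.667
ln(A_new/A_old) = ln 0.48 / 0.15 = -0.7340 / 0.15 = -4.8931
A_new/A_old = e^-4.8931 ≈ 0.007498
Fraction that can be lost = 1 − 0.007498 = 0.9925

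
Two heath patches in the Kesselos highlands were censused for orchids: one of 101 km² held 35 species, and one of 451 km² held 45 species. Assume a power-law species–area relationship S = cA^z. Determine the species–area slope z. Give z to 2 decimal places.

0.17

Taking logs: ln S = ln c + z ln A, so z = (ln S₂ − ln S₁)/(ln A₂ − ln A₁).
z = ln(45/35) / ln(451/101) = ln(1.286) / ln(4.465) = 0.2513 / 1.4963 = 0.1680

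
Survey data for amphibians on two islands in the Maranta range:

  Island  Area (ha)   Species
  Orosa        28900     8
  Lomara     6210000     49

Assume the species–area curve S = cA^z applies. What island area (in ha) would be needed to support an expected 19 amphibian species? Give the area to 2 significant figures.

370000 ha

z = ln(49/8) / ln(6210000/28900) = 1.8124 / 5.3701 = 0.3375
c = 8 / 28900^0.3375 = 8 / 32.03 = 0.2498
A = (19/0.2498)^(1/0.3375) ⇒ ln A = ln(76.07)/0.3375 = 12.8346
A = e^12.8346 ≈ 374963 ha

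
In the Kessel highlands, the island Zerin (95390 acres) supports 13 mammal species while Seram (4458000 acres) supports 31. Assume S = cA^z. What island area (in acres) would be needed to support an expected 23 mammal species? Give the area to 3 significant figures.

1190000 acres

z = ln(31/13) / ln(4458000/95390) = 0.8690 / 3.8445 = 0.2260
c = 13 / 95390^0.2260 = 13 / 13.35 = 0.9735
A = (23/0.9735)^(1/0.2260) ⇒ ln A = ln(23.63)/0.2260 = 13.9897
A = e^13.9897 ≈ 1190313 acres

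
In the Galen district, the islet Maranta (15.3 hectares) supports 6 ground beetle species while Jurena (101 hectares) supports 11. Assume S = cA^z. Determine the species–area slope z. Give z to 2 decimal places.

0.32

Taking logs: ln S = ln c + z ln A, so z = (ln S₂ − ln S₁)/(ln A₂ − ln A₁).
z = ln(11/6) / ln(101/15.3) = ln(1.833) / ln(6.601) = 0.6061 / 1.8873 = 0.3212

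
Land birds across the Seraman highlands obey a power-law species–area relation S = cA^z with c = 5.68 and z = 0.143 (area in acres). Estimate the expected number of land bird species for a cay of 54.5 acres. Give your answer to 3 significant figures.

10.1

S = 5.68 × 54.5^0.143 = 5.68 × 1.771 ≈ 10.06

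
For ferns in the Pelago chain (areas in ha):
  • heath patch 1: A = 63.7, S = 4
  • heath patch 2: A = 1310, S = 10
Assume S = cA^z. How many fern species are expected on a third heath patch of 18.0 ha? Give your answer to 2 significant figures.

z = ln(10/4) / ln(1310/63.7) = 0.9163 / 3.0236 = 0.3030
c = 4 / 63.7^0.3030 = 4 / 3.522 = 1.136
S₃ = 1.136 × 18^0.3030 = 1.136 × 2.401 ≈ 2.727

2.7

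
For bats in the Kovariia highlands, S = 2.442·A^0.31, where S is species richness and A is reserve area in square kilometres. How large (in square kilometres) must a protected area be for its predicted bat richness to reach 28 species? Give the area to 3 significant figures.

28 = 2.442 × A^0.31  ⇒  A^0.31 = 28/2.442 = 11.47
ln A = ln(11.47) / 0.31 = 2.4394 / 0.31 = 7.8690
A = e^7.8690 ≈ 2615 square kilometres

2610 square kilometres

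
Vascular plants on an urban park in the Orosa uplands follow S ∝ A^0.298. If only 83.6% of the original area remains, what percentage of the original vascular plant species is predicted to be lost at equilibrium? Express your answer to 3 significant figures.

5.20%

S_new/S_old = (A_new/A_old)^z = 0.836^0.298
= exp(0.298 × ln 0.836) = exp(0.298 × -0.1791) = exp(-0.0534) ≈ 0.948
Fraction lost = 1 − 0.948 = 0.05198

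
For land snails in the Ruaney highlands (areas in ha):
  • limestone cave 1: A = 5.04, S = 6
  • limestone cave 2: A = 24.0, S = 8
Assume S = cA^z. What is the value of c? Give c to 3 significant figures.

z = ln(S₂/S₁) / ln(A₂/A₁) = ln(8/6) / ln(24/5.04) = 0.2877 / 1.5606 = 0.1843
c = S₁ / A₁^z = 6 / 5.04^0.1843 = 6 / 1.347 = 4.453

4.45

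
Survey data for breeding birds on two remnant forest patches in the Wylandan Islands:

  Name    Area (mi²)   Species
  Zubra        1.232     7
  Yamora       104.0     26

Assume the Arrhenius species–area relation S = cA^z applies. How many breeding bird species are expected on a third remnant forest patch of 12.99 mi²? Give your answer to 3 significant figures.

14.1

z = ln(26/7) / ln(104/1.232) = 1.3122 / 4.4358 = 0.2958
c = 7 / 1.232^0.2958 = 7 / 1.064 = 6.581
S₃ = 6.581 × 12.99^0.2958 = 6.581 × 2.135 ≈ 14.05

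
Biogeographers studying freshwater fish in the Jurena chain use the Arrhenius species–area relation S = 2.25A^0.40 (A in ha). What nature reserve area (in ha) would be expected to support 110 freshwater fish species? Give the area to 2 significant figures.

17000 ha

110 = 2.25 × A^0.4  ⇒  A^0.4 = 110/2.25 = 48.89
ln A = ln(48.89) / 0.4 = 3.8896 / 0.4 = 9.7239
A = e^9.7239 ≈ 16712 ha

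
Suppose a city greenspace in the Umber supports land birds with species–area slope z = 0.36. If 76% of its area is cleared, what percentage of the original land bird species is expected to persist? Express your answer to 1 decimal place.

59.8%

S_new/S_old = (A_new/A_old)^z = 0.24^0.36
= exp(0.36 × ln 0.24) = exp(0.36 × -1.4271) = exp(-0.5138) ≈ 0.5982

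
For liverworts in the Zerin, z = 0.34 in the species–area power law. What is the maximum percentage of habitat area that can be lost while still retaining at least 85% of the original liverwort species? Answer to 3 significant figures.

Need (A_new/A_old)^0.34 = 0.85, so A_new/A_old = 0.85^(1/0.34) = 0.85^2.941
ln(A_new/A_old) = ln 0.85 / 0.34 = -0.1625 / 0.34 = -0.4780
A_new/A_old = e^-0.4780 ≈ 0.62
Fraction that can be lost = 1 − 0.62 = 0.38

38.0%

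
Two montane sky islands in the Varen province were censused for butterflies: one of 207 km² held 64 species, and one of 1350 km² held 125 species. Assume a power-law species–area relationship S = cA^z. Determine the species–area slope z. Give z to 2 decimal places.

0.36

Taking logs: ln S = ln c + z ln A, so z = (ln S₂ − ln S₁)/(ln A₂ − ln A₁).
z = ln(125/64) / ln(1350/207) = ln(1.953) / ln(6.522) = 0.6694 / 1.8751 = 0.3570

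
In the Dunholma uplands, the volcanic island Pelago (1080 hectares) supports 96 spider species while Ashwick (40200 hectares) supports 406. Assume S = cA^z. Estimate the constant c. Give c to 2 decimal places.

5.93

z = ln(S₂/S₁) / ln(A₂/A₁) = ln(406/96) / ln(40200/1080) = 1.4420 / 3.6169 = 0.3987
c = S₁ / A₁^z = 96 / 1080^0.3987 = 96 / 16.19 = 5.928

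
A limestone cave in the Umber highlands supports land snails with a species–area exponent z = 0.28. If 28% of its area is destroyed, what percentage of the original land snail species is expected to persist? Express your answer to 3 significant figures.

S_new/S_old = (A_new/A_old)^z = 0.72^0.28
= exp(0.28 × ln 0.72) = exp(0.28 × -0.3285) = exp(-0.0920) ≈ 0.9121

91.2%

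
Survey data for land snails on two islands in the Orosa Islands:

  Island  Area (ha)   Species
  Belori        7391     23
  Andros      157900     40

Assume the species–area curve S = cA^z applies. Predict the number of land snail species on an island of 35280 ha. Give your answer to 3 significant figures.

30.5

z = ln(40/23) / ln(157900/7391) = 0.5534 / 3.0617 = 0.1807
c = 23 / 7391^0.1807 = 23 / 5.003 = 4.597
S₃ = 4.597 × 35280^0.1807 = 4.597 × 6.637 ≈ 30.51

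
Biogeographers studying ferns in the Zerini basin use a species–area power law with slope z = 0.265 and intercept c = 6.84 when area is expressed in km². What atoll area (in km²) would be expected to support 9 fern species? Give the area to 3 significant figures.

9 = 6.84 × A^0.265  ⇒  A^0.265 = 9/6.84 = 1.316
ln A = ln(1.316) / 0.265 = 0.2744 / 0.265 = 1.0356
A = e^1.0356 ≈ 2.817 km²

2.82 km²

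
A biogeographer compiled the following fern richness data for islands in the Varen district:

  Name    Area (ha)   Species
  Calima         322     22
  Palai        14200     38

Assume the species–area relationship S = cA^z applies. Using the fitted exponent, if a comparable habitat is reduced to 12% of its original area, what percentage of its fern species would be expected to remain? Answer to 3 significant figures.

z = ln(38/22) / ln(14200/322) = 0.5465 / 3.7864 = 0.1443
S_new/S_old = (A_new/A_old)^z = 0.12^0.1443 = exp(0.1443 × -2.1203) = 0.7364

73.6%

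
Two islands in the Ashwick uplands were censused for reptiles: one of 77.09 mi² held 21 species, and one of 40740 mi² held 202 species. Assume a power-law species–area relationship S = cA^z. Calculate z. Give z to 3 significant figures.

Taking logs: ln S = ln c + z ln A, so z = (ln S₂ − ln S₁)/(ln A₂ − ln A₁).
z = ln(202/21) / ln(40740/77.09) = ln(9.619) / ln(528.5) = 2.2637 / 6.2700 = 0.3610

0.361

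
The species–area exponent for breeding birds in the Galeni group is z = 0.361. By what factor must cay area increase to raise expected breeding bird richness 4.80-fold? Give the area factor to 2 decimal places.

(A₂/A₁)^0.361 = 4.8, so A₂/A₁ = 4.8^(1/0.361) = 4.8^2.77
ln(A₂/A₁) = ln 4.8 / 0.361 = 1.5686 / 0.361 = 4.3452
A₂/A₁ = e^4.3452 ≈ 77.11

77.11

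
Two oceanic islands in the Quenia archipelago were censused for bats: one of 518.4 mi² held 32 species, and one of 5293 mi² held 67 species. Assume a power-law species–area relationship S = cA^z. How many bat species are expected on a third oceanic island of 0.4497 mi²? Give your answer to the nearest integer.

z = ln(67/32) / ln(5293/518.4) = 0.7390 / 2.3234 = 0.3181
c = 32 / 518.4^0.3181 = 32 / 7.301 = 4.383
S₃ = 4.383 × 0.4497^0.3181 = 4.383 × 0.7756 ≈ 3.399

3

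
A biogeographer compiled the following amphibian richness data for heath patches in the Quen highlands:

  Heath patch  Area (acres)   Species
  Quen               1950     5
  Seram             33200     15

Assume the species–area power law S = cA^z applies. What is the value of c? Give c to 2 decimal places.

z = ln(S₂/S₁) / ln(A₂/A₁) = ln(15/5) / ln(33200/1950) = 1.0986 / 2.8347 = 0.3876
c = S₁ / A₁^z = 5 / 1950^0.3876 = 5 / 18.84 = 0.2654

0.27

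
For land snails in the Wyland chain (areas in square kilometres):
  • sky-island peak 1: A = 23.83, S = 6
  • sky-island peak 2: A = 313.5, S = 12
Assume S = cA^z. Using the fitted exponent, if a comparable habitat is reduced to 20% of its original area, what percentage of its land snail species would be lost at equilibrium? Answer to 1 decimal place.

35.1%

z = ln(12/6) / ln(313.5/23.83) = 0.6931 / 2.5769 = 0.2690
S_new/S_old = (A_new/A_old)^z = 0.2^0.2690 = exp(0.2690 × -1.6094) = 0.6486
Fraction lost = 1 − 0.6486 = 0.3514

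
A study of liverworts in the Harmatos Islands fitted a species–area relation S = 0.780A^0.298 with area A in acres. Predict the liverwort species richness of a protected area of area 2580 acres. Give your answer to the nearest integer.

S = 0.78 × 2580^0.298
ln S = ln 0.78 + 0.298 × ln 2580 = -0.2485 + 0.298 × 7.8555 = 2.0925
S = e^2.0925 ≈ 8.105

8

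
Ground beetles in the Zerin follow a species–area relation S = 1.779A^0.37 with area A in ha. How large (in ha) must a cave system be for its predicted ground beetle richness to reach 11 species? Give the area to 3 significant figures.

138 ha

11 = 1.779 × A^0.37  ⇒  A^0.37 = 11/1.779 = 6.183
ln A = ln(6.183) / 0.37 = 1.8218 / 0.37 = 4.9239
A = e^4.9239 ≈ 137.5 ha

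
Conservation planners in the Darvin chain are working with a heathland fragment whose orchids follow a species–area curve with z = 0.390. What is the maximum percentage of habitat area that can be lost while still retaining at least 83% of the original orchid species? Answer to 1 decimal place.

Need (A_new/A_old)^0.39 = 0.83, so A_new/A_old = 0.83^(1/0.39) = 0.83^2.564
ln(A_new/A_old) = ln 0.83 / 0.39 = -0.1863 / 0.39 = -0.4778
A_new/A_old = e^-0.4778 ≈ 0.6202
Fraction that can be lost = 1 − 0.6202 = 0.3798

38.0%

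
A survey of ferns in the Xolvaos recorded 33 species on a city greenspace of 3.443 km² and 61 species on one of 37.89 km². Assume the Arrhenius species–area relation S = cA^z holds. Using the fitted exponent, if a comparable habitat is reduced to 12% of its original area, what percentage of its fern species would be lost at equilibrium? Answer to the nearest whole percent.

42%

z = ln(61/33) / ln(37.89/3.443) = 0.6144 / 2.3983 = 0.2562
S_new/S_old = (A_new/A_old)^z = 0.12^0.2562 = exp(0.2562 × -2.1203) = 0.5809
Fraction lost = 1 − 0.5809 = 0.4191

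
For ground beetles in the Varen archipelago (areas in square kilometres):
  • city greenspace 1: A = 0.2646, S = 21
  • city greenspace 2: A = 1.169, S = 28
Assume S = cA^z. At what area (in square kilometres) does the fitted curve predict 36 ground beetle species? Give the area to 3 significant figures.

4.28 square kilometres

z = ln(28/21) / ln(1.169/0.2646) = 0.2877 / 1.4857 = 0.1936
c = 21 / 0.2646^0.1936 = 21 / 0.773 = 27.17
A = (36/27.17)^(1/0.1936) ⇒ ln A = ln(1.325)/0.1936 = 1.4540
A = e^1.4540 ≈ 4.28 square kilometres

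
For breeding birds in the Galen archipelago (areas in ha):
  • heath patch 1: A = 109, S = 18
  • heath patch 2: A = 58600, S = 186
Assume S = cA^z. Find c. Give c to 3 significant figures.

3.15

z = ln(S₂/S₁) / ln(A₂/A₁) = ln(186/18) / ln(58600/109) = 2.3354 / 6.2871 = 0.3715
c = S₁ / A₁^z = 18 / 109^0.3715 = 18 / 5.712 = 3.151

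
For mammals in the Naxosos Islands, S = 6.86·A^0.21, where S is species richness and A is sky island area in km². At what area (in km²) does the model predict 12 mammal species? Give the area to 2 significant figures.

12 = 6.86 × A^0.21  ⇒  A^0.21 = 12/6.86 = 1.749
ln A = ln(1.749) / 0.21 = 0.5592 / 0.21 = 2.6629
A = e^2.6629 ≈ 14.34 km²

14 km²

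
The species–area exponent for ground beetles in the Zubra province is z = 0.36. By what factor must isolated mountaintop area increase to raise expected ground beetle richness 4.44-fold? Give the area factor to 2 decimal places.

62.85

(A₂/A₁)^0.36 = 4.44, so A₂/A₁ = 4.44^(1/0.36) = 4.44^2.778
ln(A₂/A₁) = ln 4.44 / 0.36 = 1.4907 / 0.36 = 4.1407
A₂/A₁ = e^4.1407 ≈ 62.85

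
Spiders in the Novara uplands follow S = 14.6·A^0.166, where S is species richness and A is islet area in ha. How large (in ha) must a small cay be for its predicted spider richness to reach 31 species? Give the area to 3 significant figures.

31 = 14.6 × A^0.166  ⇒  A^0.166 = 31/14.6 = 2.123
ln A = ln(2.123) / 0.166 = 0.7530 / 0.166 = 4.5359
A = e^4.5359 ≈ 93.31 ha

93.3 ha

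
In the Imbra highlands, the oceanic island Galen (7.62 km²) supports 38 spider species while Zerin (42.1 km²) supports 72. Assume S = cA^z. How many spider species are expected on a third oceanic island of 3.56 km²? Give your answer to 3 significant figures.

28.6

z = ln(72/38) / ln(42.1/7.62) = 0.6391 / 1.7093 = 0.3739
c = 38 / 7.62^0.3739 = 38 / 2.137 = 17.78
S₃ = 17.78 × 3.56^0.3739 = 17.78 × 1.608 ≈ 28.59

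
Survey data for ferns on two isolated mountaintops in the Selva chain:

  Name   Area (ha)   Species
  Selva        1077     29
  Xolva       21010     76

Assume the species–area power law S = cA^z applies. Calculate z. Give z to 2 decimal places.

Taking logs: ln S = ln c + z ln A, so z = (ln S₂ − ln S₁)/(ln A₂ − ln A₁).
z = ln(76/29) / ln(21010/1077) = ln(2.621) / ln(19.51) = 0.9634 / 2.9708 = 0.3243

0.32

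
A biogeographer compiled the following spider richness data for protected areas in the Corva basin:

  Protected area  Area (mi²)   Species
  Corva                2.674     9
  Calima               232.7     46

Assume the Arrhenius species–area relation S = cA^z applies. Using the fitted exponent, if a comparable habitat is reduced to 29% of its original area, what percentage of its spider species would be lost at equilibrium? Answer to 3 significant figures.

36.4%

z = ln(46/9) / ln(232.7/2.674) = 1.6314 / 4.4662 = 0.3653
S_new/S_old = (A_new/A_old)^z = 0.29^0.3653 = exp(0.3653 × -1.2379) = 0.6362
Fraction lost = 1 − 0.6362 = 0.3638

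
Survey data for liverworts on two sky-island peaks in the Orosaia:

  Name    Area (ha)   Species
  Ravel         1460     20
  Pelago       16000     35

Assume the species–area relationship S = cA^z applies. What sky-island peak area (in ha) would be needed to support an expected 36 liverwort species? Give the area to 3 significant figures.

18000 ha

z = ln(35/20) / ln(16000/1460) = 0.5596 / 2.3942 = 0.2337
c = 20 / 1460^0.2337 = 20 / 5.491 = 3.642
A = (36/3.642)^(1/0.2337) ⇒ ln A = ln(9.884)/0.2337 = 9.8009
A = e^9.8009 ≈ 18049 ha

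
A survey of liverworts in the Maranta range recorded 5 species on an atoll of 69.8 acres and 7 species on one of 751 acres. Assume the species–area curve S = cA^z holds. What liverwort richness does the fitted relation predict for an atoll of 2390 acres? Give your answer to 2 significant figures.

8.2

z = ln(7/5) / ln(751/69.8) = 0.3365 / 2.3758 = 0.1416
c = 5 / 69.8^0.1416 = 5 / 1.824 = 2.741
S₃ = 2.741 × 2390^0.1416 = 2.741 × 3.009 ≈ 8.247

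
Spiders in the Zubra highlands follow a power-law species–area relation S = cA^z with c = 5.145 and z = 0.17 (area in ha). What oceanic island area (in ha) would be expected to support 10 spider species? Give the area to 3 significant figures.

10 = 5.145 × A^0.17  ⇒  A^0.17 = 10/5.145 = 1.944
ln A = ln(1.944) / 0.17 = 0.6646 / 0.17 = 3.9092
A = e^3.9092 ≈ 49.86 ha

49.9 ha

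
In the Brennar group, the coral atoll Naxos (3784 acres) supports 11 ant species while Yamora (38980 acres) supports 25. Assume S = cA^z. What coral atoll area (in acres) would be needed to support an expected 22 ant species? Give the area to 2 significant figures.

27000 acres

z = ln(25/11) / ln(38980/3784) = 0.8210 / 2.3323 = 0.3520
c = 11 / 3784^0.3520 = 11 / 18.17 = 0.6052
A = (22/0.6052)^(1/0.3520) ⇒ ln A = ln(36.35)/0.3520 = 10.2077
A = e^10.2077 ≈ 27110 acres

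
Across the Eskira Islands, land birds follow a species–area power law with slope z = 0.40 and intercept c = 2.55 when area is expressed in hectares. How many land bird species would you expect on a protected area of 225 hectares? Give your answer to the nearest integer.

S = 2.55 × 225^0.4 = 2.55 × 8.727 ≈ 22.25

22 species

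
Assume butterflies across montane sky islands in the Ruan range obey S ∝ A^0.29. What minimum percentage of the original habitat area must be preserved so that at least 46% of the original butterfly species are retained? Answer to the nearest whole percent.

7%

Need (A_new/A_old)^0.29 = 0.46, so A_new/A_old = 0.46^(1/0.29) = 0.46^3.448
ln(A_new/A_old) = ln 0.46 / 0.29 = -0.7765 / 0.29 = -2.6777
A_new/A_old = e^-2.6777 ≈ 0.06872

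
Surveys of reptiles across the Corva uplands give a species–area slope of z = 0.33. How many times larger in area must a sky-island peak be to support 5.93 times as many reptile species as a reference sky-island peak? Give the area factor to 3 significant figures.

(A₂/A₁)^0.33 = 5.93, so A₂/A₁ = 5.93^(1/0.33) = 5.93^3.03
ln(A₂/A₁) = ln 5.93 / 0.33 = 1.7800 / 0.33 = 5.3940
A₂/A₁ = e^5.3940 ≈ 220.1

220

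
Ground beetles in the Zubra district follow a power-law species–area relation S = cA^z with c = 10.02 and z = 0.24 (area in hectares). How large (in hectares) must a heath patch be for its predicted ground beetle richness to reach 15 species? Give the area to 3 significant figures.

15 = 10.02 × A^0.24  ⇒  A^0.24 = 15/10.02 = 1.497
ln A = ln(1.497) / 0.24 = 0.4035 / 0.24 = 1.6811
A = e^1.6811 ≈ 5.372 hectares

5.37 hectares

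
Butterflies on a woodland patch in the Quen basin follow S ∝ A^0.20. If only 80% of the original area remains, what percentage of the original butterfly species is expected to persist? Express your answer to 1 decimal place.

95.6%

S_new/S_old = (A_new/A_old)^z = 0.8^0.2
= exp(0.2 × ln 0.8) = exp(0.2 × -0.2231) = exp(-0.0446) ≈ 0.9564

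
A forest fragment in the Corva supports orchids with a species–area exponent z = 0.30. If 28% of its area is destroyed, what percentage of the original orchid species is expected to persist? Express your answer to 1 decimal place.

90.6%

S_new/S_old = (A_new/A_old)^z = 0.72^0.3
= exp(0.3 × ln 0.72) = exp(0.3 × -0.3285) = exp(-0.0986) ≈ 0.9061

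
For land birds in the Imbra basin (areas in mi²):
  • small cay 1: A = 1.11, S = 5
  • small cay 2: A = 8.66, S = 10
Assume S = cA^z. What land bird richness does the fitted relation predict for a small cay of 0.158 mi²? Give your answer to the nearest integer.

z = ln(10/5) / ln(8.66/1.11) = 0.6931 / 2.0544 = 0.3374
c = 5 / 1.11^0.3374 = 5 / 1.036 = 4.827
S₃ = 4.827 × 0.158^0.3374 = 4.827 × 0.5366 ≈ 2.59

3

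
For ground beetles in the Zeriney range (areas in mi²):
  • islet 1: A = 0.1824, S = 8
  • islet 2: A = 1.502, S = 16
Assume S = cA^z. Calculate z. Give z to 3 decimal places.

0.329

Taking logs: ln S = ln c + z ln A, so z = (ln S₂ − ln S₁)/(ln A₂ − ln A₁).
z = ln(16/8) / ln(1.502/0.1824) = ln(2) / ln(8.235) = 0.6931 / 2.1084 = 0.3288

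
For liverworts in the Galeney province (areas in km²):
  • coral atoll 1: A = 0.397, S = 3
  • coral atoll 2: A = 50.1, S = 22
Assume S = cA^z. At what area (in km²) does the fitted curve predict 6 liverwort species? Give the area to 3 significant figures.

z = ln(22/3) / ln(50.1/0.397) = 1.9924 / 4.8378 = 0.4118
c = 3 / 0.397^0.4118 = 3 / 0.6835 = 4.389
A = (6/4.389)^(1/0.4118) ⇒ ln A = ln(1.367)/0.4118 = 0.7592
A = e^0.7592 ≈ 2.137 km²

2.14 km²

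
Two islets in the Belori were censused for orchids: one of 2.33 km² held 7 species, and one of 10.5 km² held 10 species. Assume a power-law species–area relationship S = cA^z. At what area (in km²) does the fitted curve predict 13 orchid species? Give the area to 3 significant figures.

31.8 km²

z = ln(10/7) / ln(10.5/2.33) = 0.3567 / 1.5055 = 0.2369
c = 7 / 2.33^0.2369 = 7 / 1.222 = 5.729
A = (13/5.729)^(1/0.2369) ⇒ ln A = ln(2.269)/0.2369 = 3.4588
A = e^3.4588 ≈ 31.78 km²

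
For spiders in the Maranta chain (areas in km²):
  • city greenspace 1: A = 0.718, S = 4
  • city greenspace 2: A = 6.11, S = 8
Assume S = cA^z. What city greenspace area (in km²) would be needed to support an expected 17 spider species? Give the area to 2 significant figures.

63 km²

z = ln(8/4) / ln(6.11/0.718) = 0.6931 / 2.1412 = 0.3237
c = 4 / 0.718^0.3237 = 4 / 0.8983 = 4.453
A = (17/4.453)^(1/0.3237) ⇒ ln A = ln(3.818)/0.3237 = 4.1384
A = e^4.1384 ≈ 62.7 km²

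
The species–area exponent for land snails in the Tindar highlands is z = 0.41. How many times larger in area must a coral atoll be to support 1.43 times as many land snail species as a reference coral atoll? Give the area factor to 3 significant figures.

2.39

(A₂/A₁)^0.41 = 1.43, so A₂/A₁ = 1.43^(1/0.41) = 1.43^2.439
ln(A₂/A₁) = ln 1.43 / 0.41 = 0.3577 / 0.41 = 0.8724
A₂/A₁ = e^0.8724 ≈ 2.393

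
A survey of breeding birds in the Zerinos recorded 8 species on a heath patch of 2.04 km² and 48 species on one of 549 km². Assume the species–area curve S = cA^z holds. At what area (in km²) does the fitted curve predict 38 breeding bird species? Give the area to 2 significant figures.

z = ln(48/8) / ln(549/2.04) = 1.7918 / 5.5951 = 0.3202
c = 8 / 2.04^0.3202 = 8 / 1.256 = 6.367
A = (38/6.367)^(1/0.3202) ⇒ ln A = ln(5.968)/0.3202 = 5.5786
A = e^5.5786 ≈ 264.7 km²

260 km²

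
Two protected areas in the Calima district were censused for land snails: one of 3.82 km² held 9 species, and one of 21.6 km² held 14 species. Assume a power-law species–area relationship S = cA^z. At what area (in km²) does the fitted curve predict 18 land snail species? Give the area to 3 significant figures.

57.9 km²

z = ln(14/9) / ln(21.6/3.82) = 0.4418 / 1.7324 = 0.2550
c = 9 / 3.82^0.2550 = 9 / 1.407 = 6.394
A = (18/6.394)^(1/0.2550) ⇒ ln A = ln(2.815)/0.2550 = 4.0581
A = e^4.0581 ≈ 57.86 km²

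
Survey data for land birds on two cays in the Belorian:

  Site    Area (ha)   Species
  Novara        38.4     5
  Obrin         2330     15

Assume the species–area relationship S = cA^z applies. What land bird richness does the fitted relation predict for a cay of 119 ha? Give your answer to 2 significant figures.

z = ln(15/5) / ln(2330/38.4) = 1.0986 / 4.1056 = 0.2676
c = 5 / 38.4^0.2676 = 5 / 2.654 = 1.884
S₃ = 1.884 × 119^0.2676 = 1.884 × 3.593 ≈ 6.767

6.8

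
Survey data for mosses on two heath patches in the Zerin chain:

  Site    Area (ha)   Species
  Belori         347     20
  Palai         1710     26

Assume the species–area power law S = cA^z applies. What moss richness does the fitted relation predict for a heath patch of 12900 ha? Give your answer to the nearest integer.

z = ln(26/20) / ln(1710/347) = 0.2624 / 1.5949 = 0.1645
c = 20 / 347^0.1645 = 20 / 2.617 = 7.641
S₃ = 7.641 × 12900^0.1645 = 7.641 × 4.744 ≈ 36.25

36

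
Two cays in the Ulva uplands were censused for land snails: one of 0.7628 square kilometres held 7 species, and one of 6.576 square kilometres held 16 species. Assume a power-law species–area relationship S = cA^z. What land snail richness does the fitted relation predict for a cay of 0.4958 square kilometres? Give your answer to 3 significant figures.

5.93

z = ln(16/7) / ln(6.576/0.7628) = 0.8267 / 2.1542 = 0.3838
c = 7 / 0.7628^0.3838 = 7 / 0.9013 = 7.766
S₃ = 7.766 × 0.4958^0.3838 = 7.766 × 0.764 ≈ 5.933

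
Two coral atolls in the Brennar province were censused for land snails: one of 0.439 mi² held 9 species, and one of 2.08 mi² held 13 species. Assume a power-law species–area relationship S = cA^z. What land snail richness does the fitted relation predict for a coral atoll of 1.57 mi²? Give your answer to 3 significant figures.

z = ln(13/9) / ln(2.08/0.439) = 0.3677 / 1.5556 = 0.2364
c = 9 / 0.439^0.2364 = 9 / 0.8232 = 10.93
S₃ = 10.93 × 1.57^0.2364 = 10.93 × 1.113 ≈ 12.16

12.2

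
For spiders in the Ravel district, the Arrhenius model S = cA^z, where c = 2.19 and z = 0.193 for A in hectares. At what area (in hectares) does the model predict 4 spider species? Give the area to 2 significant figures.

23 hectares

4 = 2.19 × A^0.193  ⇒  A^0.193 = 4/2.19 = 1.826
ln A = ln(1.826) / 0.193 = 0.6024 / 0.193 = 3.1212
A = e^3.1212 ≈ 22.67 hectares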